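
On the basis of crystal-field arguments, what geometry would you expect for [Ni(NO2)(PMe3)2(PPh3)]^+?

Each nitro (N-bound nitrite) is −1; trimethylphosphine is neutral; triphenylphosphine is neutral; balancing the +1 overall charge requires Ni(II).
Ni sits in group 10, so the d-electron count is 10 − 2 = 8.
With 4 monodentate ligands the coordination number is 4.
Nitro (N-bound nitrite), trimethylphosphine, and triphenylphosphine are strong-field ligands (high in the spectrochemical series).
A 3d d⁸ ion with strong-field ligands gains enough CFSE to favour square planar over tetrahedral.

square planar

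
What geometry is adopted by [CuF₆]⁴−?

Summing ligand charges against the −4 overall charge gives an oxidation state of +2 for copper.
Copper is a group-11 element; Cu(II) is therefore d⁹.
With 6 monodentate ligands the coordination number is 6.
Six donors around a single metal centre give an octahedral coordination sphere.

octahedral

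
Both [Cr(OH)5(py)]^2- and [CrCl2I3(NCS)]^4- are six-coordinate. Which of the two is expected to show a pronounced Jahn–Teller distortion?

[CrCl2I3(NCS)]^4-

[Cr(OH)5(py)]^2-: Ligand charges: each hydroxide is −1; pyridine is neutral. With an overall charge of −2 the chromium centre must be in the +3 oxidation state. Group 6 minus oxidation state 3 gives a d³ configuration. The d³ configuration leaves the e_g set evenly filled (or empty) — no strong Jahn–Teller driving force.
[CrCl2I3(NCS)]^4-: Ligand charges: each chloride is −1; each iodide is −1; each isothiocyanate is −1. With an overall charge of −4 the chromium centre must be in the +2 oxidation state. Cr sits in group 6, so the d-electron count is 6 − 2 = 4. Chloride, iodide, and isothiocyanate are weak-field ligands for a first-row metal, so the complex is high-spin. The t₂g³e_g¹ (high-spin) configuration has an unevenly filled e_g set; the Jahn–Teller theorem predicts a tetragonal distortion (typically axial elongation) to lift the degeneracy.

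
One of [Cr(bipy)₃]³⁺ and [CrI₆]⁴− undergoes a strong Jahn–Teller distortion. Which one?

[CrI₆]⁴−

[Cr(bipy)₃]³⁺: Summing ligand charges against the +3 overall charge gives an oxidation state of +3 for chromium. Group 6 minus oxidation state 3 gives a d³ configuration. The d³ configuration leaves the e_g set evenly filled (or empty) — no strong Jahn–Teller driving force.
[CrI₆]⁴−: Each iodide is −1; balancing the −4 overall charge requires Cr(II). Group 6 minus oxidation state 2 gives a d⁴ configuration. Iodide is a weak-field ligand for a first-row metal, so the complex is high-spin. The t₂g³e_g¹ (high-spin) configuration has an unevenly filled e_g set; the Jahn–Teller theorem predicts a tetragonal distortion (typically axial elongation) to lift the degeneracy.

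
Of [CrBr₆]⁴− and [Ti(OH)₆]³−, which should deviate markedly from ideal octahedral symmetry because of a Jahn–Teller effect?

[CrBr₆]⁴−

[CrBr₆]⁴−: Summing ligand charges against the −4 overall charge gives an oxidation state of +2 for chromium. Cr sits in group 6, so the d-electron count is 6 − 2 = 4. Bromide is a weak-field ligand for a first-row metal, so the complex is high-spin. The t₂g³e_g¹ (high-spin) configuration has an unevenly filled e_g set; the Jahn–Teller theorem predicts a tetragonal distortion (typically axial elongation) to lift the degeneracy.
[Ti(OH)₆]³−: Summing ligand charges against the −3 overall charge gives an oxidation state of +3 for titanium. Group 4 minus oxidation state 3 gives a d¹ configuration. The d¹ configuration leaves the e_g set evenly filled (or empty) — no strong Jahn–Teller driving force.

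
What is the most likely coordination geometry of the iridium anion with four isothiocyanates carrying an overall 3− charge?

square planar

Summing ligand charges against the −3 overall charge gives an oxidation state of +1 for iridium.
Group 9 minus oxidation state 1 gives a d⁸ configuration.
Coordination number: 4.
A 5d d⁸ ion has a large crystal-field splitting; square planar leaves the high-energy d_{x²−y²} orbital empty and maximises CFSE.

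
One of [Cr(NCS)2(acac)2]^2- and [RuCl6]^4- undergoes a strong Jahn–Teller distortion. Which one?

[Cr(NCS)2(acac)2]^2-

[Cr(NCS)2(acac)2]^2-: Ligand charges: each isothiocyanate is −1; each acetylacetonate is −1. With an overall charge of −2 the chromium centre must be in the +2 oxidation state. Chromium is a group-6 element; Cr(II) is therefore d⁴. Acetylacetonate and isothiocyanate are weak-field ligands for a first-row metal, so the complex is high-spin. The t₂g³e_g¹ (high-spin) configuration has an unevenly filled e_g set; the Jahn–Teller theorem predicts a tetragonal distortion (typically axial elongation) to lift the degeneracy.
[RuCl6]^4-: Summing ligand charges against the −4 overall charge gives an oxidation state of +2 for ruthenium. Group 8 minus oxidation state 2 gives a d⁶ configuration. A 4d ion has a large Δₒ and is invariably low-spin. The d⁶ configuration leaves the e_g set evenly filled (or empty) — no strong Jahn–Teller driving force.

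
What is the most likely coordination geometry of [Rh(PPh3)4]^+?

square planar

Summing ligand charges against the +1 overall charge gives an oxidation state of +1 for rhodium.
Rh sits in group 9, so the d-electron count is 9 − 1 = 8.
With 4 monodentate ligands the coordination number is 4.
A 4d d⁸ ion has a large crystal-field splitting; square planar leaves the high-energy d_{x²−y²} orbital empty and maximises CFSE.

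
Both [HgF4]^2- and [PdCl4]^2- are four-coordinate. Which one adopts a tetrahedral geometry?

For [HgF4]^2-: Each fluoride is −1; balancing the −2 overall charge requires Hg(II). Hg sits in group 12, so the d-electron count is 12 − 2 = 10. A d¹⁰ ion has no crystal-field stabilisation preference between square planar and tetrahedral, so four ligands adopt the sterically favoured tetrahedral geometry. → tetrahedral.
For [PdCl4]^2-: Each chloride is −1; balancing the −2 overall charge requires Pd(II). Pd sits in group 10, so the d-electron count is 10 − 2 = 8. A 4d d⁸ ion has a large crystal-field splitting; square planar leaves the high-energy d_{x²−y²} orbital empty and maximises CFSE. → square planar.

[HgF4]^2-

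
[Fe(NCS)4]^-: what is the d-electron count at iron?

Each isothiocyanate is −1; balancing the −1 overall charge requires Fe(III).
Fe sits in group 8, so the d-electron count is 8 − 3 = 5.

d5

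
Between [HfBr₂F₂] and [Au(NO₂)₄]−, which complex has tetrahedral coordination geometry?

[HfBr₂F₂]

For [HfBr₂F₂]: Ligand charges: each bromide is −1; each fluoride is −1. With an overall charge of 0 the hafnium centre must be in the +4 oxidation state. Hafnium is a group-4 element; Hf(IV) is therefore d⁰. A d⁰ ion has no crystal-field stabilisation preference between square planar and tetrahedral, so four ligands adopt the sterically favoured tetrahedral geometry. → tetrahedral.
For [Au(NO₂)₄]−: Summing ligand charges against the −1 overall charge gives an oxidation state of +3 for gold. Au sits in group 11, so the d-electron count is 11 − 3 = 8. A 5d d⁸ ion has a large crystal-field splitting; square planar leaves the high-energy d_{x²−y²} orbital empty and maximises CFSE. → square planar.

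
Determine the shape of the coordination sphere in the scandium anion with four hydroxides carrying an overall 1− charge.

Each hydroxide is −1; balancing the −1 overall charge requires Sc(III).
Group 3 minus oxidation state 3 gives a d⁰ configuration.
With 4 monodentate ligands the coordination number is 4.
A d⁰ ion has no crystal-field stabilisation preference between square planar and tetrahedral, so four ligands adopt the sterically favoured tetrahedral geometry.

tetrahedral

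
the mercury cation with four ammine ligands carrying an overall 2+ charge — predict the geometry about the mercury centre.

Ligand charges: ammonia is neutral. With an overall charge of +2 the mercury centre must be in the +2 oxidation state.
Mercury is a group-12 element; Hg(II) is therefore d¹⁰.
Coordination number: 4.
A d¹⁰ ion has no crystal-field stabilisation preference between square planar and tetrahedral, so four ligands adopt the sterically favoured tetrahedral geometry.

tetrahedral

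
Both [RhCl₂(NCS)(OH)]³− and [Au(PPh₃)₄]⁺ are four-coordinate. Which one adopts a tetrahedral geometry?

For [RhCl₂(NCS)(OH)]³−: Each chloride is −1; each isothiocyanate is −1; each hydroxide is −1; balancing the −3 overall charge requires Rh(I). Group 9 minus oxidation state 1 gives a d⁸ configuration. A 4d d⁸ ion has a large crystal-field splitting; square planar leaves the high-energy d_{x²−y²} orbital empty and maximises CFSE. → square planar.
For [Au(PPh₃)₄]⁺: Ligand charges: triphenylphosphine is neutral. With an overall charge of +1 the gold centre must be in the +1 oxidation state. Gold is a group-11 element; Au(I) is therefore d¹⁰. A d¹⁰ ion has no crystal-field stabilisation preference between square planar and tetrahedral, so four ligands adopt the sterically favoured tetrahedral geometry. → tetrahedral.

[Au(PPh₃)₄]⁺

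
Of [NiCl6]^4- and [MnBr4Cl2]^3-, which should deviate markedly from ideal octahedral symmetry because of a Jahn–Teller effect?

[MnBr4Cl2]^3-

[NiCl6]^4-: Summing ligand charges against the −4 overall charge gives an oxidation state of +2 for nickel. Nickel is a group-10 element; Ni(II) is therefore d⁸. The d⁸ configuration leaves the e_g set evenly filled (or empty) — no strong Jahn–Teller driving force.
[MnBr4Cl2]^3-: Summing ligand charges against the −3 overall charge gives an oxidation state of +3 for manganese. Mn sits in group 7, so the d-electron count is 7 − 3 = 4. Bromide and chloride are weak-field ligands for a first-row metal, so the complex is high-spin. The t₂g³e_g¹ (high-spin) configuration has an unevenly filled e_g set; the Jahn–Teller theorem predicts a tetragonal distortion (typically axial elongation) to lift the degeneracy.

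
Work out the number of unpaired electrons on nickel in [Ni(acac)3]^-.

Each acetylacetonate is −1; balancing the −1 overall charge requires Ni(II).
Nickel is a group-10 element; Ni(II) is therefore d⁸.
Counting donor atoms: 3×acetylacetonate (bidentate) → 6 donors. Coordination number = 6.
In an octahedral field the d⁸ configuration is t₂g⁶e_g² (only one arrangement possible), giving 2 unpaired electrons.

2 unpaired electrons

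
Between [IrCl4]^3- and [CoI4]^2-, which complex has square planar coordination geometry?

[IrCl4]^3-

For [IrCl4]^3-: Each chloride is −1; balancing the −3 overall charge requires Ir(I). Iridium is a group-9 element; Ir(I) is therefore d⁸. A 5d d⁸ ion has a large crystal-field splitting; square planar leaves the high-energy d_{x²−y²} orbital empty and maximises CFSE. → square planar.
For [CoI4]^2-: Summing ligand charges against the −2 overall charge gives an oxidation state of +2 for cobalt. Co sits in group 9, so the d-electron count is 9 − 2 = 7. For a high-spin 3d d⁷ ion with weak-field ligands the small Δₜ gives little square-planar CFSE advantage, so four ligands adopt the sterically favoured tetrahedral geometry. → tetrahedral.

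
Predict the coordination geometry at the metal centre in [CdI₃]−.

trigonal planar

Ligand charges: each iodide is −1. With an overall charge of −1 the cadmium centre must be in the +2 oxidation state.
Cd sits in group 12, so the d-electron count is 12 − 2 = 10.
With 3 monodentate ligands the coordination number is 3.
Three ligands around a d¹⁰ centre minimise repulsion in a trigonal-planar arrangement.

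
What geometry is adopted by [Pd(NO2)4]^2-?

square planar

Ligand charges: each nitro (N-bound nitrite) is −1. With an overall charge of −2 the palladium centre must be in the +2 oxidation state.
Palladium is a group-10 element; Pd(II) is therefore d⁸.
Coordination number: 4.
A 4d d⁸ ion has a large crystal-field splitting; square planar leaves the high-energy d_{x²−y²} orbital empty and maximises CFSE.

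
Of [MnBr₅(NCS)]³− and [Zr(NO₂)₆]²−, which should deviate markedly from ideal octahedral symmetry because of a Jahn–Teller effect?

[MnBr₅(NCS)]³−

[MnBr₅(NCS)]³−: Ligand charges: each bromide is −1; each isothiocyanate is −1. With an overall charge of −3 the manganese centre must be in the +3 oxidation state. Group 7 minus oxidation state 3 gives a d⁴ configuration. Bromide and isothiocyanate are weak-field ligands for a first-row metal, so the complex is high-spin. The t₂g³e_g¹ (high-spin) configuration has an unevenly filled e_g set; the Jahn–Teller theorem predicts a tetragonal distortion (typically axial elongation) to lift the degeneracy.
[Zr(NO₂)₆]²−: Ligand charges: each nitro (N-bound nitrite) is −1. With an overall charge of −2 the zirconium centre must be in the +4 oxidation state. Group 4 minus oxidation state 4 gives a d⁰ configuration. The d⁰ configuration leaves the e_g set evenly filled (or empty) — no strong Jahn–Teller driving force.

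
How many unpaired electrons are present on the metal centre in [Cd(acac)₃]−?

0 unpaired electrons

Summing ligand charges against the −1 overall charge gives an oxidation state of +2 for cadmium.
Cd sits in group 12, so the d-electron count is 12 − 2 = 10.
Counting donor atoms: 3×acetylacetonate (bidentate) → 6 donors. Coordination number = 6.
In an octahedral field the d¹⁰ configuration is t₂g⁶e_g⁴, giving 0 unpaired electrons.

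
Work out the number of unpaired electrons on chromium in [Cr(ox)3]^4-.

Summing ligand charges against the −4 overall charge gives an oxidation state of +2 for chromium.
Cr sits in group 6, so the d-electron count is 6 − 2 = 4.
Counting donor atoms: 3×oxalate (bidentate) → 6 donors. Coordination number = 6.
The spin state decides the count: Oxalate is a weak-field ligand for a first-row metal, so the complex is high-spin.
An octahedral high-spin d⁴ ion is t₂g³e_g¹, giving 4 unpaired electrons.

4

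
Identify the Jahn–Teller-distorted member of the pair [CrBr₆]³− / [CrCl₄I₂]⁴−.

[CrCl₄I₂]⁴−

[CrBr₆]³−: Each bromide is −1; balancing the −3 overall charge requires Cr(III). Chromium is a group-6 element; Cr(III) is therefore d³. The d³ configuration leaves the e_g set evenly filled (or empty) — no strong Jahn–Teller driving force.
[CrCl₄I₂]⁴−: Summing ligand charges against the −4 overall charge gives an oxidation state of +2 for chromium. Cr sits in group 6, so the d-electron count is 6 − 2 = 4. Chloride and iodide are weak-field ligands for a first-row metal, so the complex is high-spin. The t₂g³e_g¹ (high-spin) configuration has an unevenly filled e_g set; the Jahn–Teller theorem predicts a tetragonal distortion (typically axial elongation) to lift the degeneracy.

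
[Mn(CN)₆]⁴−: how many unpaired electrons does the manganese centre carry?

Each cyanide is −1; balancing the −4 overall charge requires Mn(II).
Manganese is a group-7 element; Mn(II) is therefore d⁵.
The spin state decides the count: Cyanide is a strong-field ligand (high in the spectrochemical series) for a first-row metal, so the complex is low-spin.
An octahedral low-spin d⁵ ion is t₂g⁵e_g⁰, giving 1 unpaired electron.

1 unpaired electron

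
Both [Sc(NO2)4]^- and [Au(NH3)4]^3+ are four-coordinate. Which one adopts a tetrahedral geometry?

For [Sc(NO2)4]^-: Each nitro (N-bound nitrite) is −1; balancing the −1 overall charge requires Sc(III). Group 3 minus oxidation state 3 gives a d⁰ configuration. A d⁰ ion has no crystal-field stabilisation preference between square planar and tetrahedral, so four ligands adopt the sterically favoured tetrahedral geometry. → tetrahedral.
For [Au(NH3)4]^3+: Summing ligand charges against the +3 overall charge gives an oxidation state of +3 for gold. Gold is a group-11 element; Au(III) is therefore d⁸. A 5d d⁸ ion has a large crystal-field splitting; square planar leaves the high-energy d_{x²−y²} orbital empty and maximises CFSE. → square planar.

[Sc(NO2)4]^-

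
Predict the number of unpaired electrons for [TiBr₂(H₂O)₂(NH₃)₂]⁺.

1

Ligand charges: each bromide is −1; water is neutral; ammonia is neutral. With an overall charge of +1 the titanium centre must be in the +3 oxidation state.
Group 4 minus oxidation state 3 gives a d¹ configuration.
In an octahedral field the d¹ configuration is t₂g¹e_g⁰ (only one arrangement possible), giving 1 unpaired electron.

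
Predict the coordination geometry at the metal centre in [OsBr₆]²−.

octahedral

Summing ligand charges against the −2 overall charge gives an oxidation state of +4 for osmium.
Group 8 minus oxidation state 4 gives a d⁴ configuration.
With 6 monodentate ligands the coordination number is 6.
Six donors around a single metal centre give an octahedral coordination sphere.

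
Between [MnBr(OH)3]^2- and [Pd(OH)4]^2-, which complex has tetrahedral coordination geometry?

For [MnBr(OH)3]^2-: Each bromide is −1; each hydroxide is −1; balancing the −2 overall charge requires Mn(II). Group 7 minus oxidation state 2 gives a d⁵ configuration. A high-spin d⁵ ion has zero CFSE in either geometry, so four ligands adopt the sterically favoured tetrahedral geometry. → tetrahedral.
For [Pd(OH)4]^2-: Summing ligand charges against the −2 overall charge gives an oxidation state of +2 for palladium. Palladium is a group-10 element; Pd(II) is therefore d⁸. A 4d d⁸ ion has a large crystal-field splitting; square planar leaves the high-energy d_{x²−y²} orbital empty and maximises CFSE. → square planar.

[MnBr(OH)3]^2-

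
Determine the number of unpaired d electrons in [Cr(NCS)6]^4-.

4 unpaired electrons

Ligand charges: each isothiocyanate is −1. With an overall charge of −4 the chromium centre must be in the +2 oxidation state.
Chromium is a group-6 element; Cr(II) is therefore d⁴.
The spin state decides the count: Isothiocyanate is a weak-field ligand for a first-row metal, so the complex is high-spin.
An octahedral high-spin d⁴ ion is t₂g³e_g¹, giving 4 unpaired electrons.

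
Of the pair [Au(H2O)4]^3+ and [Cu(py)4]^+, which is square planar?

For [Au(H2O)4]^3+: Ligand charges: water is neutral. With an overall charge of +3 the gold centre must be in the +3 oxidation state. Group 11 minus oxidation state 3 gives a d⁸ configuration. A 5d d⁸ ion has a large crystal-field splitting; square planar leaves the high-energy d_{x²−y²} orbital empty and maximises CFSE. → square planar.
For [Cu(py)4]^+: Summing ligand charges against the +1 overall charge gives an oxidation state of +1 for copper. Group 11 minus oxidation state 1 gives a d¹⁰ configuration. A d¹⁰ ion has no crystal-field stabilisation preference between square planar and tetrahedral, so four ligands adopt the sterically favoured tetrahedral geometry. → tetrahedral.

[Au(H2O)4]^3+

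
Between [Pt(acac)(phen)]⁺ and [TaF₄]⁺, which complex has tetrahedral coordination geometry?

[TaF₄]⁺

For [Pt(acac)(phen)]⁺: Ligand charges: each acetylacetonate is −1; 1,10-phenanthroline is neutral. With an overall charge of +1 the platinum centre must be in the +2 oxidation state. Group 10 minus oxidation state 2 gives a d⁸ configuration. A 5d d⁸ ion has a large crystal-field splitting; square planar leaves the high-energy d_{x²−y²} orbital empty and maximises CFSE. → square planar.
For [TaF₄]⁺: Each fluoride is −1; balancing the +1 overall charge requires Ta(V). Tantalum is a group-5 element; Ta(V) is therefore d⁰. A d⁰ ion has no crystal-field stabilisation preference between square planar and tetrahedral, so four ligands adopt the sterically favoured tetrahedral geometry. → tetrahedral.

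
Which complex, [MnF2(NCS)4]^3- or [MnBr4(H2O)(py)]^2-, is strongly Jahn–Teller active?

[MnF2(NCS)4]^3-

[MnF2(NCS)4]^3-: Each fluoride is −1; each isothiocyanate is −1; balancing the −3 overall charge requires Mn(III). Manganese is a group-7 element; Mn(III) is therefore d⁴. Fluoride and isothiocyanate are weak-field ligands for a first-row metal, so the complex is high-spin. The t₂g³e_g¹ (high-spin) configuration has an unevenly filled e_g set; the Jahn–Teller theorem predicts a tetragonal distortion (typically axial elongation) to lift the degeneracy.
[MnBr4(H2O)(py)]^2-: Ligand charges: each bromide is −1; water is neutral; pyridine is neutral. With an overall charge of −2 the manganese centre must be in the +2 oxidation state. Mn sits in group 7, so the d-electron count is 7 − 2 = 5. Bromide is a weak-field ligand for a first-row metal, so the complex is high-spin. The d⁵ configuration leaves the e_g set evenly filled (or empty) — no strong Jahn–Teller driving force.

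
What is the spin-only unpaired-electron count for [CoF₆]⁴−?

3

Summing ligand charges against the −4 overall charge gives an oxidation state of +2 for cobalt.
Group 9 minus oxidation state 2 gives a d⁷ configuration.
The spin state decides the count: Fluoride is a weak-field ligand for a first-row metal, so the complex is high-spin.
An octahedral high-spin d⁷ ion is t₂g⁵e_g², giving 3 unpaired electrons.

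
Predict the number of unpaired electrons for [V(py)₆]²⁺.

3

Ligand charges: pyridine is neutral. With an overall charge of +2 the vanadium centre must be in the +2 oxidation state.
Group 5 minus oxidation state 2 gives a d³ configuration.
In an octahedral field the d³ configuration is t₂g³e_g⁰ (only one arrangement possible), giving 3 unpaired electrons.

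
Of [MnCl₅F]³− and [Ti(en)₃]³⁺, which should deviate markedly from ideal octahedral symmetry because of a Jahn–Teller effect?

[MnCl₅F]³−

[MnCl₅F]³−: Each chloride is −1; each fluoride is −1; balancing the −3 overall charge requires Mn(III). Group 7 minus oxidation state 3 gives a d⁴ configuration. Chloride and fluoride are weak-field ligands for a first-row metal, so the complex is high-spin. The t₂g³e_g¹ (high-spin) configuration has an unevenly filled e_g set; the Jahn–Teller theorem predicts a tetragonal distortion (typically axial elongation) to lift the degeneracy.
[Ti(en)₃]³⁺: Ligand charges: ethylenediamine is neutral. With an overall charge of +3 the titanium centre must be in the +3 oxidation state. Ti sits in group 4, so the d-electron count is 4 − 3 = 1. The d¹ configuration leaves the e_g set evenly filled (or empty) — no strong Jahn–Teller driving force.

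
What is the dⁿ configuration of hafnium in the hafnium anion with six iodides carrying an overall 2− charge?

d0

Ligand charges: each iodide is −1. With an overall charge of −2 the hafnium centre must be in the +4 oxidation state.
Hafnium is a group-4 element; Hf(IV) is therefore d⁰.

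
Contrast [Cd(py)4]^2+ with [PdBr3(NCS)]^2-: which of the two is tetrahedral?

For [Cd(py)4]^2+: Ligand charges: pyridine is neutral. With an overall charge of +2 the cadmium centre must be in the +2 oxidation state. Group 12 minus oxidation state 2 gives a d¹⁰ configuration. A d¹⁰ ion has no crystal-field stabilisation preference between square planar and tetrahedral, so four ligands adopt the sterically favoured tetrahedral geometry. → tetrahedral.
For [PdBr3(NCS)]^2-: Ligand charges: each bromide is −1; each isothiocyanate is −1. With an overall charge of −2 the palladium centre must be in the +2 oxidation state. Pd sits in group 10, so the d-electron count is 10 − 2 = 8. A 4d d⁸ ion has a large crystal-field splitting; square planar leaves the high-energy d_{x²−y²} orbital empty and maximises CFSE. → square planar.

[Cd(py)4]^2+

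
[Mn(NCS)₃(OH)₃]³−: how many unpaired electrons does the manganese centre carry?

4

Summing ligand charges against the −3 overall charge gives an oxidation state of +3 for manganese.
Mn sits in group 7, so the d-electron count is 7 − 3 = 4.
The spin state decides the count: Hydroxide and isothiocyanate are weak-field ligands for a first-row metal, so the complex is high-spin.
An octahedral high-spin d⁴ ion is t₂g³e_g¹, giving 4 unpaired electrons.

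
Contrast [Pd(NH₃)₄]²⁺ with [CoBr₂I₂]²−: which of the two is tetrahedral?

For [Pd(NH₃)₄]²⁺: Ligand charges: ammonia is neutral. With an overall charge of +2 the palladium centre must be in the +2 oxidation state. Palladium is a group-10 element; Pd(II) is therefore d⁸. A 4d d⁸ ion has a large crystal-field splitting; square planar leaves the high-energy d_{x²−y²} orbital empty and maximises CFSE. → square planar.
For [CoBr₂I₂]²−: Ligand charges: each bromide is −1; each iodide is −1. With an overall charge of −2 the cobalt centre must be in the +2 oxidation state. Cobalt is a group-9 element; Co(II) is therefore d⁷. For a high-spin 3d d⁷ ion with weak-field ligands the small Δₜ gives little square-planar CFSE advantage, so four ligands adopt the sterically favoured tetrahedral geometry. → tetrahedral.

[CoBr₂I₂]²−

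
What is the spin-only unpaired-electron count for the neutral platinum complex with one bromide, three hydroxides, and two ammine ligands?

0 unpaired electrons

Ligand charges: each bromide is −1; each hydroxide is −1; ammonia is neutral. With an overall charge of 0 the platinum centre must be in the +4 oxidation state.
Platinum is a group-10 element; Pt(IV) is therefore d⁶.
The spin state decides the count: a 5d ion has a large Δₒ and is invariably low-spin.
An octahedral low-spin d⁶ ion is t₂g⁶e_g⁰, giving 0 unpaired electrons.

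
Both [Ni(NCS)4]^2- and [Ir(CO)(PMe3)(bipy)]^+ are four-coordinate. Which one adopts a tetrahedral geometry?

For [Ni(NCS)4]^2-: Each isothiocyanate is −1; balancing the −2 overall charge requires Ni(II). Group 10 minus oxidation state 2 gives a d⁸ configuration. Isothiocyanate is a weak-field ligand. With weak-field ligands the CFSE gain from square planar is small, so a 3d d⁸ ion takes the sterically preferred tetrahedral geometry. → tetrahedral.
For [Ir(CO)(PMe3)(bipy)]^+: Ligand charges: carbonyl is neutral; trimethylphosphine is neutral; 2,2′-bipyridine is neutral. With an overall charge of +1 the iridium centre must be in the +1 oxidation state. Ir sits in group 9, so the d-electron count is 9 − 1 = 8. A 5d d⁸ ion has a large crystal-field splitting; square planar leaves the high-energy d_{x²−y²} orbital empty and maximises CFSE. → square planar.

[Ni(NCS)4]^2-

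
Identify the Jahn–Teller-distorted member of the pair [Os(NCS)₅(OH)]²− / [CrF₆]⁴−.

[Os(NCS)₅(OH)]²−: Ligand charges: each isothiocyanate is −1; each hydroxide is −1. With an overall charge of −2 the osmium centre must be in the +4 oxidation state. Group 8 minus oxidation state 4 gives a d⁴ configuration. A 5d ion has a large Δₒ and is invariably low-spin. The d⁴ configuration leaves the e_g set evenly filled (or empty) — no strong Jahn–Teller driving force.
[CrF₆]⁴−: Summing ligand charges against the −4 overall charge gives an oxidation state of +2 for chromium. Cr sits in group 6, so the d-electron count is 6 − 2 = 4. Fluoride is a weak-field ligand for a first-row metal, so the complex is high-spin. The t₂g³e_g¹ (high-spin) configuration has an unevenly filled e_g set; the Jahn–Teller theorem predicts a tetragonal distortion (typically axial elongation) to lift the degeneracy.

[CrF₆]⁴−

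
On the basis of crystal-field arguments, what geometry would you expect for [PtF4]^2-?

Summing ligand charges against the −2 overall charge gives an oxidation state of +2 for platinum.
Pt sits in group 10, so the d-electron count is 10 − 2 = 8.
With 4 monodentate ligands the coordination number is 4.
A 5d d⁸ ion has a large crystal-field splitting; square planar leaves the high-energy d_{x²−y²} orbital empty and maximises CFSE.

square planar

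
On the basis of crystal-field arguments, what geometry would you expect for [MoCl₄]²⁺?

Summing ligand charges against the +2 overall charge gives an oxidation state of +6 for molybdenum.
Group 6 minus oxidation state 6 gives a d⁰ configuration.
Coordination number: 4.
A d⁰ ion has no crystal-field stabilisation preference between square planar and tetrahedral, so four ligands adopt the sterically favoured tetrahedral geometry.

tetrahedral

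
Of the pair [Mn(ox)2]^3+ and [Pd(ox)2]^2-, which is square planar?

For [Mn(ox)2]^3+: Ligand charges: each oxalate is −2. With an overall charge of +3 the manganese centre must be in the +7 oxidation state. Group 7 minus oxidation state 7 gives a d⁰ configuration. A d⁰ ion has no crystal-field stabilisation preference between square planar and tetrahedral, so four ligands adopt the sterically favoured tetrahedral geometry. → tetrahedral.
For [Pd(ox)2]^2-: Each oxalate is −2; balancing the −2 overall charge requires Pd(II). Palladium is a group-10 element; Pd(II) is therefore d⁸. A 4d d⁸ ion has a large crystal-field splitting; square planar leaves the high-energy d_{x²−y²} orbital empty and maximises CFSE. → square planar.

[Pd(ox)2]^2-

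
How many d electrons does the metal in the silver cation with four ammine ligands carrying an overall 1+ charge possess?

d¹⁰

Summing ligand charges against the +1 overall charge gives an oxidation state of +1 for silver.
Silver is a group-11 element; Ag(I) is therefore d¹⁰.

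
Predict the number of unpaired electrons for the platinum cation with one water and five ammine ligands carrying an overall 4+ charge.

0

Summing ligand charges against the +4 overall charge gives an oxidation state of +4 for platinum.
Pt sits in group 10, so the d-electron count is 10 − 4 = 6.
The spin state decides the count: a 5d ion has a large Δₒ and is invariably low-spin.
An octahedral low-spin d⁶ ion is t₂g⁶e_g⁰, giving 0 unpaired electrons.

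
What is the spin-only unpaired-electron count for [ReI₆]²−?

3

Each iodide is −1; balancing the −2 overall charge requires Re(IV).
Group 7 minus oxidation state 4 gives a d³ configuration.
In an octahedral field the d³ configuration is t₂g³e_g⁰ (only one arrangement possible), giving 3 unpaired electrons.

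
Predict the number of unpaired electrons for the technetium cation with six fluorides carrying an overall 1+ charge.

0

Ligand charges: each fluoride is −1. With an overall charge of +1 the technetium centre must be in the +7 oxidation state.
Technetium is a group-7 element; Tc(VII) is therefore d⁰.
In an octahedral field the d⁰ configuration is t₂g⁰e_g⁰, giving 0 unpaired electrons.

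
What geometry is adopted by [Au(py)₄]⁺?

tetrahedral

Pyridine is neutral; balancing the +1 overall charge requires Au(I).
Au sits in group 11, so the d-electron count is 11 − 1 = 10.
Coordination number: 4.
A d¹⁰ ion has no crystal-field stabilisation preference between square planar and tetrahedral, so four ligands adopt the sterically favoured tetrahedral geometry.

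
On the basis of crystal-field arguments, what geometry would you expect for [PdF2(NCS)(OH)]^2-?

square planar

Summing ligand charges against the −2 overall charge gives an oxidation state of +2 for palladium.
Group 10 minus oxidation state 2 gives a d⁸ configuration.
With 4 monodentate ligands the coordination number is 4.
A 4d d⁸ ion has a large crystal-field splitting; square planar leaves the high-energy d_{x²−y²} orbital empty and maximises CFSE.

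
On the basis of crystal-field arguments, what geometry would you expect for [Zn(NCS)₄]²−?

tetrahedral

Ligand charges: each isothiocyanate is −1. With an overall charge of −2 the zinc centre must be in the +2 oxidation state.
Zinc is a group-12 element; Zn(II) is therefore d¹⁰.
Coordination number: 4.
A d¹⁰ ion has no crystal-field stabilisation preference between square planar and tetrahedral, so four ligands adopt the sterically favoured tetrahedral geometry.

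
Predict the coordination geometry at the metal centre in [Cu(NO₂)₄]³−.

Each nitro (N-bound nitrite) is −1; balancing the −3 overall charge requires Cu(I).
Copper is a group-11 element; Cu(I) is therefore d¹⁰.
Coordination number: 4.
A d¹⁰ ion has no crystal-field stabilisation preference between square planar and tetrahedral, so four ligands adopt the sterically favoured tetrahedral geometry.

tetrahedral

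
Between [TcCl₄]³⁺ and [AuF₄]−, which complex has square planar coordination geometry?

For [TcCl₄]³⁺: Each chloride is −1; balancing the +3 overall charge requires Tc(VII). Tc sits in group 7, so the d-electron count is 7 − 7 = 0. A d⁰ ion has no crystal-field stabilisation preference between square planar and tetrahedral, so four ligands adopt the sterically favoured tetrahedral geometry. → tetrahedral.
For [AuF₄]−: Each fluoride is −1; balancing the −1 overall charge requires Au(III). Group 11 minus oxidation state 3 gives a d⁸ configuration. A 5d d⁸ ion has a large crystal-field splitting; square planar leaves the high-energy d_{x²−y²} orbital empty and maximises CFSE. → square planar.

[AuF₄]−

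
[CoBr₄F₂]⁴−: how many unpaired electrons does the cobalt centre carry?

Summing ligand charges against the −4 overall charge gives an oxidation state of +2 for cobalt.
Group 9 minus oxidation state 2 gives a d⁷ configuration.
The spin state decides the count: Bromide and fluoride are weak-field ligands for a first-row metal, so the complex is high-spin.
An octahedral high-spin d⁷ ion is t₂g⁵e_g², giving 3 unpaired electrons.

3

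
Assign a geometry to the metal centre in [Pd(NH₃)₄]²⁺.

square planar

Ammonia is neutral; balancing the +2 overall charge requires Pd(II).
Palladium is a group-10 element; Pd(II) is therefore d⁸.
Coordination number: 4.
A 4d d⁸ ion has a large crystal-field splitting; square planar leaves the high-energy d_{x²−y²} orbital empty and maximises CFSE.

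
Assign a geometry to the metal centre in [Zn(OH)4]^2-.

Summing ligand charges against the −2 overall charge gives an oxidation state of +2 for zinc.
Zinc is a group-12 element; Zn(II) is therefore d¹⁰.
With 4 monodentate ligands the coordination number is 4.
A d¹⁰ ion has no crystal-field stabilisation preference between square planar and tetrahedral, so four ligands adopt the sterically favoured tetrahedral geometry.

tetrahedral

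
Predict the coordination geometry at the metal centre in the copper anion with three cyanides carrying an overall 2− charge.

trigonal planar

Each cyanide is −1; balancing the −2 overall charge requires Cu(I).
Copper is a group-11 element; Cu(I) is therefore d¹⁰.
Coordination number: 3.
Three ligands around a d¹⁰ centre minimise repulsion in a trigonal-planar arrangement.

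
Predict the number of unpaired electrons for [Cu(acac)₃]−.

1 unpaired electron

Ligand charges: each acetylacetonate is −1. With an overall charge of −1 the copper centre must be in the +2 oxidation state.
Cu sits in group 11, so the d-electron count is 11 − 2 = 9.
Counting donor atoms: 3×acetylacetonate (bidentate) → 6 donors. Coordination number = 6.
In an octahedral field the d⁹ configuration is t₂g⁶e_g³ (only one arrangement possible), giving 1 unpaired electron.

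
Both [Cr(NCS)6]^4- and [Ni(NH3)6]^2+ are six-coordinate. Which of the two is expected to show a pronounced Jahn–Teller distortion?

[Cr(NCS)6]^4-

[Cr(NCS)6]^4-: Ligand charges: each isothiocyanate is −1. With an overall charge of −4 the chromium centre must be in the +2 oxidation state. Cr sits in group 6, so the d-electron count is 6 − 2 = 4. Isothiocyanate is a weak-field ligand for a first-row metal, so the complex is high-spin. The t₂g³e_g¹ (high-spin) configuration has an unevenly filled e_g set; the Jahn–Teller theorem predicts a tetragonal distortion (typically axial elongation) to lift the degeneracy.
[Ni(NH3)6]^2+: Ligand charges: ammonia is neutral. With an overall charge of +2 the nickel centre must be in the +2 oxidation state. Group 10 minus oxidation state 2 gives a d⁸ configuration. The d⁸ configuration leaves the e_g set evenly filled (or empty) — no strong Jahn–Teller driving force.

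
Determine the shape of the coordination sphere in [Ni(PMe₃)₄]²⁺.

Summing ligand charges against the +2 overall charge gives an oxidation state of +2 for nickel.
Nickel is a group-10 element; Ni(II) is therefore d⁸.
Coordination number: 4.
Trimethylphosphine is a strong-field ligand (high in the spectrochemical series).
A 3d d⁸ ion with strong-field ligands gains enough CFSE to favour square planar over tetrahedral.

square planar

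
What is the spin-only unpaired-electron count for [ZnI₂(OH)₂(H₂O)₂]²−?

Each iodide is −1; each hydroxide is −1; water is neutral; balancing the −2 overall charge requires Zn(II).
Zn sits in group 12, so the d-electron count is 12 − 2 = 10.
In an octahedral field the d¹⁰ configuration is t₂g⁶e_g⁴, giving 0 unpaired electrons.

0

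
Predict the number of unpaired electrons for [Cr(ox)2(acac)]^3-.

4 unpaired electrons

Summing ligand charges against the −3 overall charge gives an oxidation state of +2 for chromium.
Chromium is a group-6 element; Cr(II) is therefore d⁴.
Counting donor atoms: 2×oxalate (bidentate) → 4 donors; 1×acetylacetonate (bidentate) → 2 donors. Coordination number = 6.
The spin state decides the count: Acetylacetonate and oxalate are weak-field ligands for a first-row metal, so the complex is high-spin.
An octahedral high-spin d⁴ ion is t₂g³e_g¹, giving 4 unpaired electrons.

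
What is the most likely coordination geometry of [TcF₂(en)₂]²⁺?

octahedral

Summing ligand charges against the +2 overall charge gives an oxidation state of +4 for technetium.
Tc sits in group 7, so the d-electron count is 7 − 4 = 3.
Counting donor atoms: 2×fluoride (monodentate) → 2 donors; 2×ethylenediamine (bidentate) → 4 donors. Coordination number = 6.
Six donors around a single metal centre give an octahedral coordination sphere.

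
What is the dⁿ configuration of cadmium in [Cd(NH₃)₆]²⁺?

Ligand charges: ammonia is neutral. With an overall charge of +2 the cadmium centre must be in the +2 oxidation state.
Group 12 minus oxidation state 2 gives a d¹⁰ configuration.

d¹⁰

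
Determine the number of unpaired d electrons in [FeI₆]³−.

Ligand charges: each iodide is −1. With an overall charge of −3 the iron centre must be in the +3 oxidation state.
Iron is a group-8 element; Fe(III) is therefore d⁵.
The spin state decides the count: Iodide is a weak-field ligand for a first-row metal, so the complex is high-spin.
An octahedral high-spin d⁵ ion is t₂g³e_g², giving 5 unpaired electrons.

5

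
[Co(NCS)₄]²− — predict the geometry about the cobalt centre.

tetrahedral

Each isothiocyanate is −1; balancing the −2 overall charge requires Co(II).
Group 9 minus oxidation state 2 gives a d⁷ configuration.
Coordination number: 4.
Isothiocyanate is a weak-field ligand.
For a high-spin 3d d⁷ ion with weak-field ligands the small Δₜ gives little square-planar CFSE advantage, so four ligands adopt the sterically favoured tetrahedral geometry.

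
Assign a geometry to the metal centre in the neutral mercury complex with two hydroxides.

linear

Ligand charges: each hydroxide is −1. With an overall charge of 0 the mercury centre must be in the +2 oxidation state.
Hg sits in group 12, so the d-electron count is 12 − 2 = 10.
With 2 monodentate ligands the coordination number is 2.
A d¹⁰ ion with only two ligands adopts a linear arrangement (sp hybridisation; no CFSE preference).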